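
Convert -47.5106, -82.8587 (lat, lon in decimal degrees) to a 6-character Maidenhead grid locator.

EE82nl

Add 180° to longitude and 90° to latitude: 97.1413, 42.4894.
Field: lon ⌊97.1413/20⌋ = 4 → E; lat ⌊42.4894/10⌋ = 4 → E.
Square: lon ⌊17.1413/2⌋ = 8; lat ⌊2.4894/1⌋ = 2.
Subsquare: lon ⌊1.1413/0.0833333⌋ = 13 → n; lat ⌊0.4894/0.0416667⌋ = 11 → l.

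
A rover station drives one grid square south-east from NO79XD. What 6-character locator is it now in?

NO89ac

Longitude subsquare x = 23; +1 → 24, wraps to 0 = a, carry into square.
Longitude square 7; +1 → 8.
Latitude subsquare d = 3; −1 → 2 = c.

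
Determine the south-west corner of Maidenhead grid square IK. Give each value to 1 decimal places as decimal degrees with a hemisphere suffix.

Field I=8, K=10: +8·20° lon, +10·10° lat → SW at lon -20°, lat 10°.
latitude 10.0° N, longitude 20.0° W.

10.0° N, 20.0° W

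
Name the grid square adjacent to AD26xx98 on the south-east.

Longitude extended square 9; +1 → 10, wraps to 0, carry into subsquare.
Longitude subsquare x = 23; +1 → 24, wraps to 0 = a, carry into square.
Longitude square 2; +1 → 3.
Latitude extended square 8; −1 → 7.

AD36ax07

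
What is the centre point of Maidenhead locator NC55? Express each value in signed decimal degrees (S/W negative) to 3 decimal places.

Field N=13, C=2: +13·20° lon, +2·10° lat → SW at lon 80°, lat -70°.
Square 5, 5: +5·2° lon, +5·1° lat → SW at lon 90°, lat -65°.
Cell spans 2° lon × 1° lat. Centre is SW corner plus half of each.
latitude -64.500, longitude 91.000.

-64.500, 91.000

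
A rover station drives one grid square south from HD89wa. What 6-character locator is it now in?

HD88wx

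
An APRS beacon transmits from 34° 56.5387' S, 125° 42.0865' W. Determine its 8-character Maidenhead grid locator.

Offset from 180°W / 90°S: lon 54.29856°, lat 55.05769°.
Field: 54.29856/20 → 2 → C, 55.05769/10 → 5 → F; chars CF.
Square: 14.29856/2 → 7, 5.05769/1 → 5; chars 75.
Subsquare: 0.29856/0.0833333 → 3 → d, 0.05769/0.0416667 → 1 → b; chars db.
Extended square: 0.04856/0.00833333 → 5, 0.01602/0.00416667 → 3; chars 53.

CF75db53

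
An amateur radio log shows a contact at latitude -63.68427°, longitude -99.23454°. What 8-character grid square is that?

EC06jh15

Shift to the Maidenhead origin (180°W, 90°S): lon 80.76546, lat 26.31573.
Field (20°×10°, letters A–R): 80.76546/20 → 4 → E, 26.31573/10 → 2 → C; chars EC.
Square (2°×1°, digits 0–9): 0.76546/2 → 0, 6.31573/1 → 6; chars 06.
Subsquare (5′×2.5′, letters a–x): 0.76546/0.0833333 → 9 → j, 0.31573/0.0416667 → 7 → h; chars jh.
Extended square (30″×15″, digits 0–9): 0.01546/0.00833333 → 1, 0.02406/0.00416667 → 5; chars 15.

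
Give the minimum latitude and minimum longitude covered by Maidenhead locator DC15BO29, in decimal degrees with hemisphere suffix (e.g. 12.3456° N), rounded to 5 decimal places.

Field D=3, C=2: +3·20° lon, +2·10° lat → SW at lon -120°, lat -70°.
Square 1, 5: +1·2° lon, +5·1° lat → SW at lon -118°, lat -65°.
Subsquare b=1, o=14: +1·0.0833333° lon, +14·0.0416667° lat → SW at lon -117.917°, lat -64.4167°.
Extended square 2, 9: +2·0.00833333° lon, +9·0.00416667° lat → SW at lon -117.9°, lat -64.3792°.
latitude 64.37917° S, longitude 117.90000° W.

64.37917° S, 117.90000° W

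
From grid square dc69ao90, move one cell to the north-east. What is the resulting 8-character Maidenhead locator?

DC69bo01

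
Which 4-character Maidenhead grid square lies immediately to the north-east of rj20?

RJ31

Longitude square 2; +1 → 3.
Latitude square 0; +1 → 1.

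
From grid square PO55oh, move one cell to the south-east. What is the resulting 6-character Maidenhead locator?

PO55pg

Longitude subsquare o = 14; +1 → 15 = p.
Latitude subsquare h = 7; −1 → 6 = g.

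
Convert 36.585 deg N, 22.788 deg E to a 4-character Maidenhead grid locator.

Add 180° to longitude and 90° to latitude: 202.79, 126.59.
Field: lon ⌊202.79/20⌋ = 10 → K; lat ⌊126.59/10⌋ = 12 → M.
Square: lon ⌊2.79/2⌋ = 1; lat ⌊6.59/1⌋ = 6.

KM16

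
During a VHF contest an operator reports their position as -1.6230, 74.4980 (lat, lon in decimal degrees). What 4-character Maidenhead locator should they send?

Shift to the Maidenhead origin (180°W, 90°S): lon 254.50, lat 88.38.
Field: 254.50/20 → 12 → M, 88.38/10 → 8 → I; chars MI.
Square: 14.50/2 → 7, 8.38/1 → 8; chars 78.

MI78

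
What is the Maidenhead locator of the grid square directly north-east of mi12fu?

MI12gv

Longitude subsquare f = 5; +1 → 6 = g.
Latitude subsquare u = 20; +1 → 21 = v.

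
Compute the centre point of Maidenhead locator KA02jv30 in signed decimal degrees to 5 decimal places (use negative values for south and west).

-87.12292, 20.77917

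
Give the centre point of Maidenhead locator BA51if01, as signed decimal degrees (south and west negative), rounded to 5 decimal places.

Field B=1, A=0: +1·20° lon, +0·10° lat → SW at lon -160°, lat -90°.
Square 5, 1: +5·2° lon, +1·1° lat → SW at lon -150°, lat -89°.
Subsquare i=8, f=5: +8·0.0833333° lon, +5·0.0416667° lat → SW at lon -149.333°, lat -88.7917°.
Extended square 0, 1: +0·0.00833333° lon, +1·0.00416667° lat → SW at lon -149.333°, lat -88.7875°.
Cell spans 0.00833333° lon × 0.00416667° lat. Centre is SW corner plus half of each.
latitude -88.78542, longitude -149.32917.

-88.78542, -149.32917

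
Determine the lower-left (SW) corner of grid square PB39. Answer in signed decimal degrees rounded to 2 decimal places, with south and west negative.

Field P=15, B=1: +15·20° lon, +1·10° lat → SW at lon 120°, lat -80°.
Square 3, 9: +3·2° lon, +9·1° lat → SW at lon 126°, lat -71°.
latitude -71.00, longitude 126.00.

-71.00, 126.00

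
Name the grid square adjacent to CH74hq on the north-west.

CH74gr

Longitude subsquare h = 7; −1 → 6 = g.
Latitude subsquare q = 16; +1 → 17 = r.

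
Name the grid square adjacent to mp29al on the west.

MP19xl

Longitude subsquare a = 0; −1 → -1, wraps to 23 = x, carry into square.
Longitude square 2; −1 → 1.
The latitude characters are unchanged.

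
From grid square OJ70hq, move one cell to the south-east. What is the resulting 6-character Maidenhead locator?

OJ70ip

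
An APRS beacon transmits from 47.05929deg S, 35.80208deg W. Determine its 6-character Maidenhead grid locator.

HE22cw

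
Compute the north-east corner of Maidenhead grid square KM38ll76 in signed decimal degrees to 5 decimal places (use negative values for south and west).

38.48750, 26.98333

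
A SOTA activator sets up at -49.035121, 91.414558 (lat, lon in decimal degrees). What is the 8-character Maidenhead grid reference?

Offset from 180°W / 90°S: lon 271.41456°, lat 40.96488°.
Field (20°×10°, letters A–R): lon ⌊271.41456/20⌋ = 13 → N; lat ⌊40.96488/10⌋ = 4 → E.
Square (2°×1°, digits 0–9): lon ⌊11.41456/2⌋ = 5; lat ⌊0.96488/1⌋ = 0.
Subsquare (5′×2.5′, letters a–x): lon ⌊1.41456/0.0833333⌋ = 16 → q; lat ⌊0.96488/0.0416667⌋ = 23 → x.
Extended square (30″×15″, digits 0–9): lon ⌊0.08122/0.00833333⌋ = 9; lat ⌊0.00655/0.00416667⌋ = 1.

NE50qx91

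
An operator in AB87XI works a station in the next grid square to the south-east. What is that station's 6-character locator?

Longitude subsquare x = 23; +1 → 24, wraps to 0 = a, carry into square.
Longitude square 8; +1 → 9.
Latitude subsquare i = 8; −1 → 7 = h.

AB97ah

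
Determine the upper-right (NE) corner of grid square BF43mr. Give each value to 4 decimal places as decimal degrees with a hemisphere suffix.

36.2500° S, 150.9167° W

Field B=1, F=5: +1·20° lon, +5·10° lat → SW at lon -160°, lat -40°.
Square 4, 3: +4·2° lon, +3·1° lat → SW at lon -152°, lat -37°.
Subsquare m=12, r=17: +12·0.0833333° lon, +17·0.0416667° lat → SW at lon -151°, lat -36.2917°.
Cell spans 0.0833333° lon × 0.0416667° lat. NE corner is SW corner plus one full cell.
latitude 36.2500° S, longitude 150.9167° W.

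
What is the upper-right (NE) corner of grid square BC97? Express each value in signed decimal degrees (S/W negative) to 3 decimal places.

-62.000, -140.000

Field B=1, C=2: +1·20° lon, +2·10° lat → SW at lon -160°, lat -70°.
Square 9, 7: +9·2° lon, +7·1° lat → SW at lon -142°, lat -63°.
Cell spans 2° lon × 1° lat. NE corner is SW corner plus one full cell.
latitude -62.000, longitude -140.000.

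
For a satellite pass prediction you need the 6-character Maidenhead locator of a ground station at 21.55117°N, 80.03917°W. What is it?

EL91xn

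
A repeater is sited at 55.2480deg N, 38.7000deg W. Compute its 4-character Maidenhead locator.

HO05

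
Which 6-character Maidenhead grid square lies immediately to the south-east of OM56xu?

Longitude subsquare x = 23; +1 → 24, wraps to 0 = a, carry into square.
Longitude square 5; +1 → 6.
Latitude subsquare u = 20; −1 → 19 = t.

OM66at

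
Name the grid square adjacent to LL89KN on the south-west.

LL89jm

Longitude subsquare k = 10; −1 → 9 = j.
Latitude subsquare n = 13; −1 → 12 = m.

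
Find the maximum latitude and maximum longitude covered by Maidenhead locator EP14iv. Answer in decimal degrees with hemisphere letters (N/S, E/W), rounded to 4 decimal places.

Field E=4, P=15: +4·20° lon, +15·10° lat → SW at lon -100°, lat 60°.
Square 1, 4: +1·2° lon, +4·1° lat → SW at lon -98°, lat 64°.
Subsquare i=8, v=21: +8·0.0833333° lon, +21·0.0416667° lat → SW at lon -97.3333°, lat 64.875°.
Cell spans 0.0833333° lon × 0.0416667° lat. NE corner is SW corner plus one full cell.
latitude 64.9167° N, longitude 97.2500° W.

64.9167° N, 97.2500° W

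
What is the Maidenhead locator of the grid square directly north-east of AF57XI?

Longitude subsquare x = 23; +1 → 24, wraps to 0 = a, carry into square.
Longitude square 5; +1 → 6.
Latitude subsquare i = 8; +1 → 9 = j.

AF67aj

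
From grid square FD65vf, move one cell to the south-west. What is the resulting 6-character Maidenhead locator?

FD65ue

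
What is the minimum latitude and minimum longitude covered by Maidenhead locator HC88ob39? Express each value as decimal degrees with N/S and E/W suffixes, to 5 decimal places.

61.92083° S, 22.80833° W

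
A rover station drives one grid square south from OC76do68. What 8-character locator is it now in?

OC76do67

Latitude extended square 8; −1 → 7.
The longitude characters are unchanged.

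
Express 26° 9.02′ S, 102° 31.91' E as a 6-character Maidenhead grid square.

OG13gu

Shift to the Maidenhead origin (180°W, 90°S): lon 282.5318, lat 63.8497.
Field: lon ⌊282.5318/20⌋ = 14 → O; lat ⌊63.8497/10⌋ = 6 → G.
Square: lon ⌊2.5318/2⌋ = 1; lat ⌊3.8497/1⌋ = 3.
Subsquare: lon ⌊0.5318/0.0833333⌋ = 6 → g; lat ⌊0.8497/0.0416667⌋ = 20 → u.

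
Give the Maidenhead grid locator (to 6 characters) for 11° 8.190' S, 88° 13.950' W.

EH58vu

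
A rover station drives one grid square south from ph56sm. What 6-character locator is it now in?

PH56sl

Latitude subsquare m = 12; −1 → 11 = l.
The longitude characters are unchanged.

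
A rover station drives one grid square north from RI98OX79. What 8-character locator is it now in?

Latitude extended square 9; +1 → 10, wraps to 0, carry into subsquare.
Latitude subsquare x = 23; +1 → 24, wraps to 0 = a, carry into square.
Latitude square 8; +1 → 9.
The longitude characters are unchanged.

RI99oa70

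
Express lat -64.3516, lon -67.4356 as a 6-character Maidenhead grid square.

FC65gp

Shift to the Maidenhead origin (180°W, 90°S): lon 112.5644, lat 25.6484.
Field: 112.5644/20 → 5 → F, 25.6484/10 → 2 → C; chars FC.
Square: 12.5644/2 → 6, 5.6484/1 → 5; chars 65.
Subsquare: 0.5644/0.0833333 → 6 → g, 0.6484/0.0416667 → 15 → p; chars gp.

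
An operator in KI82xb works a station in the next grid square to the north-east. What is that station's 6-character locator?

Longitude subsquare x = 23; +1 → 24, wraps to 0 = a, carry into square.
Longitude square 8; +1 → 9.
Latitude subsquare b = 1; +1 → 2 = c.

KI92ac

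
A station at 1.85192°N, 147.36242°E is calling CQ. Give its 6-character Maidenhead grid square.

QJ31qu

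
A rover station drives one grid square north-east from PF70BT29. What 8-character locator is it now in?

PF70bu30

Longitude extended square 2; +1 → 3.
Latitude extended square 9; +1 → 10, wraps to 0, carry into subsquare.
Latitude subsquare t = 19; +1 → 20 = u.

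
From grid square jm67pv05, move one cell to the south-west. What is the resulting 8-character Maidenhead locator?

Longitude extended square 0; −1 → -1, wraps to 9, carry into subsquare.
Longitude subsquare p = 15; −1 → 14 = o.
Latitude extended square 5; −1 → 4.

JM67ov94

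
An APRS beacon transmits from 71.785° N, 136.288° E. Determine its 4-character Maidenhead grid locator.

PQ81

Shift to the Maidenhead origin (180°W, 90°S): lon 316.29, lat 161.78.
Field: 316.29/20 → 15 → P, 161.78/10 → 16 → Q; chars PQ.
Square: 16.29/2 → 8, 1.78/1 → 1; chars 81.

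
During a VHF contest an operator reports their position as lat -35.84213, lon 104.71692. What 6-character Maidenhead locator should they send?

OF24id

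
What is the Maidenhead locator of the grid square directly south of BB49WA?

BB48wx

Latitude subsquare a = 0; −1 → -1, wraps to 23 = x, carry into square.
Latitude square 9; −1 → 8.
The longitude characters are unchanged.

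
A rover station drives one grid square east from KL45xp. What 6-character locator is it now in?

KL55ap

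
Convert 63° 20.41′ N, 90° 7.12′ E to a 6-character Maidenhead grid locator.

Offset from 180°W / 90°S: lon 270.1187°, lat 153.3402°.
Field: lon ⌊270.1187/20⌋ = 13 → N; lat ⌊153.3402/10⌋ = 15 → P.
Square: lon ⌊10.1187/2⌋ = 5; lat ⌊3.3402/1⌋ = 3.
Subsquare: lon ⌊0.1187/0.0833333⌋ = 1 → b; lat ⌊0.3402/0.0416667⌋ = 8 → i.

NP53bi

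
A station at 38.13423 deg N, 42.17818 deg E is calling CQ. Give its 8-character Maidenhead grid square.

LM18cd12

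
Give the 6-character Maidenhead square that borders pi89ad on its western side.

PI79xd

Longitude subsquare a = 0; −1 → -1, wraps to 23 = x, carry into square.
Longitude square 8; −1 → 7.
The latitude characters are unchanged.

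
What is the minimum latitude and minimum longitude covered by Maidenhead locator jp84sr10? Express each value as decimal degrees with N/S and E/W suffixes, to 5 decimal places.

64.70833° N, 17.50833° E

Field J=9, P=15: +9·20° lon, +15·10° lat → SW at lon 0°, lat 60°.
Square 8, 4: +8·2° lon, +4·1° lat → SW at lon 16°, lat 64°.
Subsquare s=18, r=17: +18·0.0833333° lon, +17·0.0416667° lat → SW at lon 17.5°, lat 64.7083°.
Extended square 1, 0: +1·0.00833333° lon, +0·0.00416667° lat → SW at lon 17.5083°, lat 64.7083°.
latitude 64.70833° N, longitude 17.50833° E.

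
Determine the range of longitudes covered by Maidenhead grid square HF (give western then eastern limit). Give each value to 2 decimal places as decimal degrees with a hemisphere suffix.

40.00° W, 20.00° W

Field H=7, F=5: +7·20° lon, +5·10° lat → SW at lon -40°, lat -40°.
Cell spans 20° lon × 10° lat.
west 40.00° W, east 20.00° W.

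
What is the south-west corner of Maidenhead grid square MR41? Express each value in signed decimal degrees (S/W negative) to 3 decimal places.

81.000, 68.000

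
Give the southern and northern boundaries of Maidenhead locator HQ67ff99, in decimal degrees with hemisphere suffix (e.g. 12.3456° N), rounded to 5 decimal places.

Field H=7, Q=16: +7·20° lon, +16·10° lat → SW at lon -40°, lat 70°.
Square 6, 7: +6·2° lon, +7·1° lat → SW at lon -28°, lat 77°.
Subsquare f=5, f=5: +5·0.0833333° lon, +5·0.0416667° lat → SW at lon -27.5833°, lat 77.2083°.
Extended square 9, 9: +9·0.00833333° lon, +9·0.00416667° lat → SW at lon -27.5083°, lat 77.2458°.
Cell spans 0.00833333° lon × 0.00416667° lat.
south 77.24583° N, north 77.25000° N.

77.24583° N, 77.25000° N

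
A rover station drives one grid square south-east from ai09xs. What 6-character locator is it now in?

AI19ar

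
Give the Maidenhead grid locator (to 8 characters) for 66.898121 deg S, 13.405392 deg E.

Add 180° to longitude and 90° to latitude: 193.40539, 23.10188.
Field: lon ⌊193.40539/20⌋ = 9 → J; lat ⌊23.10188/10⌋ = 2 → C.
Square: lon ⌊13.40539/2⌋ = 6; lat ⌊3.10188/1⌋ = 3.
Subsquare: lon ⌊1.40539/0.0833333⌋ = 16 → q; lat ⌊0.10188/0.0416667⌋ = 2 → c.
Extended square: lon ⌊0.07206/0.00833333⌋ = 8; lat ⌊0.01855/0.00416667⌋ = 4.

JC63qc84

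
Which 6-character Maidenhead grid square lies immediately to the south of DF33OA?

Latitude subsquare a = 0; −1 → -1, wraps to 23 = x, carry into square.
Latitude square 3; −1 → 2.
The longitude characters are unchanged.

DF32ox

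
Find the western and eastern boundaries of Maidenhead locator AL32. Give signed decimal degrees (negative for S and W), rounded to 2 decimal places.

Field A=0, L=11: +0·20° lon, +11·10° lat → SW at lon -180°, lat 20°.
Square 3, 2: +3·2° lon, +2·1° lat → SW at lon -174°, lat 22°.
Cell spans 2° lon × 1° lat.
west -174.00, east -172.00.

-174.00, -172.00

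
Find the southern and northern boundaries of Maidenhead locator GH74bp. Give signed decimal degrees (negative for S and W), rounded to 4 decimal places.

-15.3750, -15.3333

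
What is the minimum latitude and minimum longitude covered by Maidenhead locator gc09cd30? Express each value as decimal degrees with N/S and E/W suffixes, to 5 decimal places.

60.87500° S, 59.80833° W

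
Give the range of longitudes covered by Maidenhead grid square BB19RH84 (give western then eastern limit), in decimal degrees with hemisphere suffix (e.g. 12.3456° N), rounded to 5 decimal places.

Field B=1, B=1: +1·20° lon, +1·10° lat → SW at lon -160°, lat -80°.
Square 1, 9: +1·2° lon, +9·1° lat → SW at lon -158°, lat -71°.
Subsquare r=17, h=7: +17·0.0833333° lon, +7·0.0416667° lat → SW at lon -156.583°, lat -70.7083°.
Extended square 8, 4: +8·0.00833333° lon, +4·0.00416667° lat → SW at lon -156.517°, lat -70.6917°.
Cell spans 0.00833333° lon × 0.00416667° lat.
west 156.51667° W, east 156.50833° W.

156.51667° W, 156.50833° W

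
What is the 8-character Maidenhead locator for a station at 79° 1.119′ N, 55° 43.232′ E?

Offset from 180°W / 90°S: lon 235.72053°, lat 169.01865°.
Field (20°×10°, letters A–R): lon ⌊235.72053/20⌋ = 11 → L; lat ⌊169.01865/10⌋ = 16 → Q.
Square (2°×1°, digits 0–9): lon ⌊15.72053/2⌋ = 7; lat ⌊9.01865/1⌋ = 9.
Subsquare (5′×2.5′, letters a–x): lon ⌊1.72053/0.0833333⌋ = 20 → u; lat ⌊0.01865/0.0416667⌋ = 0 → a.
Extended square (30″×15″, digits 0–9): lon ⌊0.05387/0.00833333⌋ = 6; lat ⌊0.01865/0.00416667⌋ = 4.

LQ79ua64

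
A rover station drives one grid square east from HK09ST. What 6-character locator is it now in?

Longitude subsquare s = 18; +1 → 19 = t.
The latitude characters are unchanged.

HK09tt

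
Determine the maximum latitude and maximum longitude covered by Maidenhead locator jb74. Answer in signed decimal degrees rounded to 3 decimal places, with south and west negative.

-75.000, 16.000

Field J=9, B=1: +9·20° lon, +1·10° lat → SW at lon 0°, lat -80°.
Square 7, 4: +7·2° lon, +4·1° lat → SW at lon 14°, lat -76°.
Cell spans 2° lon × 1° lat. NE corner is SW corner plus one full cell.
latitude -75.000, longitude 16.000.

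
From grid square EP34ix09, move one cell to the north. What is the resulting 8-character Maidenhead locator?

Latitude extended square 9; +1 → 10, wraps to 0, carry into subsquare.
Latitude subsquare x = 23; +1 → 24, wraps to 0 = a, carry into square.
Latitude square 4; +1 → 5.
The longitude characters are unchanged.

EP35ia00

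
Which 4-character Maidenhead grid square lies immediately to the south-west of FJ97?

FJ86

Longitude square 9; −1 → 8.
Latitude square 7; −1 → 6.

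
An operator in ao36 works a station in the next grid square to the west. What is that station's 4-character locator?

AO26

Longitude square 3; −1 → 2.
The latitude characters are unchanged.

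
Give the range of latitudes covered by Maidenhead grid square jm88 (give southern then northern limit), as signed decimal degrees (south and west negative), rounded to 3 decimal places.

Field J=9, M=12: +9·20° lon, +12·10° lat → SW at lon 0°, lat 30°.
Square 8, 8: +8·2° lon, +8·1° lat → SW at lon 16°, lat 38°.
Cell spans 2° lon × 1° lat.
south 38.000, north 39.000.

38.000, 39.000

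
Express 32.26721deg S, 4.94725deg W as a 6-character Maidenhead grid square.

IF77mr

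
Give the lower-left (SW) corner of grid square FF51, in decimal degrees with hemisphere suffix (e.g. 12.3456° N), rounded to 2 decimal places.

39.00° S, 70.00° W

Field F=5, F=5: +5·20° lon, +5·10° lat → SW at lon -80°, lat -40°.
Square 5, 1: +5·2° lon, +1·1° lat → SW at lon -70°, lat -39°.
latitude 39.00° S, longitude 70.00° W.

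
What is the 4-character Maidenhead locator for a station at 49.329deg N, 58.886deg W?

GN09

Add 180° to longitude and 90° to latitude: 121.11, 139.33.
Field (20°×10°, letters A–R): lon ⌊121.11/20⌋ = 6 → G; lat ⌊139.33/10⌋ = 13 → N.
Square (2°×1°, digits 0–9): lon ⌊1.11/2⌋ = 0; lat ⌊9.33/1⌋ = 9.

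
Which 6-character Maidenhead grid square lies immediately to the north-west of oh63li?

OH63kj

Longitude subsquare l = 11; −1 → 10 = k.
Latitude subsquare i = 8; +1 → 9 = j.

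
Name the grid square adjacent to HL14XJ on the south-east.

Longitude subsquare x = 23; +1 → 24, wraps to 0 = a, carry into square.
Longitude square 1; +1 → 2.
Latitude subsquare j = 9; −1 → 8 = i.

HL24ai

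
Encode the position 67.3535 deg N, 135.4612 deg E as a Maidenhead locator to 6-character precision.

PP77ri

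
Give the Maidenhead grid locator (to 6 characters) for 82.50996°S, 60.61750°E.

MA07hl

Shift to the Maidenhead origin (180°W, 90°S): lon 240.6175, lat 7.4900.
Field: lon ⌊240.6175/20⌋ = 12 → M; lat ⌊7.4900/10⌋ = 0 → A.
Square: lon ⌊0.6175/2⌋ = 0; lat ⌊7.4900/1⌋ = 7.
Subsquare: lon ⌊0.6175/0.0833333⌋ = 7 → h; lat ⌊0.4900/0.0416667⌋ = 11 → l.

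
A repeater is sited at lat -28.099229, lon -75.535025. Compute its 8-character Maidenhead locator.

FG21fv56

Add 180° to longitude and 90° to latitude: 104.46497, 61.90077.
Field: lon ⌊104.46497/20⌋ = 5 → F; lat ⌊61.90077/10⌋ = 6 → G.
Square: lon ⌊4.46497/2⌋ = 2; lat ⌊1.90077/1⌋ = 1.
Subsquare: lon ⌊0.46497/0.0833333⌋ = 5 → f; lat ⌊0.90077/0.0416667⌋ = 21 → v.
Extended square: lon ⌊0.04831/0.00833333⌋ = 5; lat ⌊0.02577/0.00416667⌋ = 6.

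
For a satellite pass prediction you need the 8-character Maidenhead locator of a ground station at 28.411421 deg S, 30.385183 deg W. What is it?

Add 180° to longitude and 90° to latitude: 149.61482, 61.58858.
Field: 149.61482/20 → 7 → H, 61.58858/10 → 6 → G; chars HG.
Square: 9.61482/2 → 4, 1.58858/1 → 1; chars 41.
Subsquare: 1.61482/0.0833333 → 19 → t, 0.58858/0.0416667 → 14 → o; chars to.
Extended square: 0.03148/0.00833333 → 3, 0.00525/0.00416667 → 1; chars 31.

HG41to31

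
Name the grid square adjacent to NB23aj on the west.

NB13xj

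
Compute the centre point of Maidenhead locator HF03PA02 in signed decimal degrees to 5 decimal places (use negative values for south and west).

Field H=7, F=5: +7·20° lon, +5·10° lat → SW at lon -40°, lat -40°.
Square 0, 3: +0·2° lon, +3·1° lat → SW at lon -40°, lat -37°.
Subsquare p=15, a=0: +15·0.0833333° lon, +0·0.0416667° lat → SW at lon -38.75°, lat -37°.
Extended square 0, 2: +0·0.00833333° lon, +2·0.00416667° lat → SW at lon -38.75°, lat -36.9917°.
Cell spans 0.00833333° lon × 0.00416667° lat. Centre is SW corner plus half of each.
latitude -36.98958, longitude -38.74583.

-36.98958, -38.74583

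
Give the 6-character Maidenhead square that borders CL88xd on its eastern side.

CL98ad

Longitude subsquare x = 23; +1 → 24, wraps to 0 = a, carry into square.
Longitude square 8; +1 → 9.
The latitude characters are unchanged.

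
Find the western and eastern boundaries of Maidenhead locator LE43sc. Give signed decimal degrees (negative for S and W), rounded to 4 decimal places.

49.5000, 49.5833

Field L=11, E=4: +11·20° lon, +4·10° lat → SW at lon 40°, lat -50°.
Square 4, 3: +4·2° lon, +3·1° lat → SW at lon 48°, lat -47°.
Subsquare s=18, c=2: +18·0.0833333° lon, +2·0.0416667° lat → SW at lon 49.5°, lat -46.9167°.
Cell spans 0.0833333° lon × 0.0416667° lat.
west 49.5000, east 49.5833.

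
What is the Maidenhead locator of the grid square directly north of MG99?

MH90

Latitude square 9; +1 → 10, wraps to 0, carry into field.
Latitude field G = 6; +1 → 7 = H.
The longitude characters are unchanged.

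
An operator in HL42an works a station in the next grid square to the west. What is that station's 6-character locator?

Longitude subsquare a = 0; −1 → -1, wraps to 23 = x, carry into square.
Longitude square 4; −1 → 3.
The latitude characters are unchanged.

HL32xn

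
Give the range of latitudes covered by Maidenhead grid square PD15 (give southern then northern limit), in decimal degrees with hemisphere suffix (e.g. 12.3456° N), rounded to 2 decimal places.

55.00° S, 54.00° S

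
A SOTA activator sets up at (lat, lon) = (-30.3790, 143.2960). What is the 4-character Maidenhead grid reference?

QF19

Shift to the Maidenhead origin (180°W, 90°S): lon 323.30, lat 59.62.
Field: 323.30/20 → 16 → Q, 59.62/10 → 5 → F; chars QF.
Square: 3.30/2 → 1, 9.62/1 → 9; chars 19.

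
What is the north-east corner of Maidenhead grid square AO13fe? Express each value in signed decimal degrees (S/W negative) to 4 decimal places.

53.2083, -177.5000

Field A=0, O=14: +0·20° lon, +14·10° lat → SW at lon -180°, lat 50°.
Square 1, 3: +1·2° lon, +3·1° lat → SW at lon -178°, lat 53°.
Subsquare f=5, e=4: +5·0.0833333° lon, +4·0.0416667° lat → SW at lon -177.583°, lat 53.1667°.
Cell spans 0.0833333° lon × 0.0416667° lat. NE corner is SW corner plus one full cell.
latitude 53.2083, longitude -177.5000.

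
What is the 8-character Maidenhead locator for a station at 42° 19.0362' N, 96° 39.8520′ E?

NN82hh96

Offset from 180°W / 90°S: lon 276.66420°, lat 132.31727°.
Field: 276.66420/20 → 13 → N, 132.31727/10 → 13 → N; chars NN.
Square: 16.66420/2 → 8, 2.31727/1 → 2; chars 82.
Subsquare: 0.66420/0.0833333 → 7 → h, 0.31727/0.0416667 → 7 → h; chars hh.
Extended square: 0.08087/0.00833333 → 9, 0.02560/0.00416667 → 6; chars 96.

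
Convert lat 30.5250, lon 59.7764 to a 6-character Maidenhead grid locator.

Shift to the Maidenhead origin (180°W, 90°S): lon 239.7764, lat 120.5250.
Field: lon ⌊239.7764/20⌋ = 11 → L; lat ⌊120.5250/10⌋ = 12 → M.
Square: lon ⌊19.7764/2⌋ = 9; lat ⌊0.5250/1⌋ = 0.
Subsquare: lon ⌊1.7764/0.0833333⌋ = 21 → v; lat ⌊0.5250/0.0416667⌋ = 12 → m.

LM90vm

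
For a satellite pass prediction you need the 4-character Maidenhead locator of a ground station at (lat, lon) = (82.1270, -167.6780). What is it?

AR62

Add 180° to longitude and 90° to latitude: 12.32, 172.13.
Field: lon ⌊12.32/20⌋ = 0 → A; lat ⌊172.13/10⌋ = 17 → R.
Square: lon ⌊12.32/2⌋ = 6; lat ⌊2.13/1⌋ = 2.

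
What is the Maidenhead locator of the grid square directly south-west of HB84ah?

Longitude subsquare a = 0; −1 → -1, wraps to 23 = x, carry into square.
Longitude square 8; −1 → 7.
Latitude subsquare h = 7; −1 → 6 = g.

HB74xg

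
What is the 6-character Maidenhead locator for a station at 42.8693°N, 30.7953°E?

KN52ju

Offset from 180°W / 90°S: lon 210.7953°, lat 132.8693°.
Field (20°×10°, letters A–R): lon ⌊210.7953/20⌋ = 10 → K; lat ⌊132.8693/10⌋ = 13 → N.
Square (2°×1°, digits 0–9): lon ⌊10.7953/2⌋ = 5; lat ⌊2.8693/1⌋ = 2.
Subsquare (5′×2.5′, letters a–x): lon ⌊0.7953/0.0833333⌋ = 9 → j; lat ⌊0.8693/0.0416667⌋ = 20 → u.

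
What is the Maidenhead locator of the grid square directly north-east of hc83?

HC94

Longitude square 8; +1 → 9.
Latitude square 3; +1 → 4.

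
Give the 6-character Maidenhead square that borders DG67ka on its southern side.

DG66kx

Latitude subsquare a = 0; −1 → -1, wraps to 23 = x, carry into square.
Latitude square 7; −1 → 6.
The longitude characters are unchanged.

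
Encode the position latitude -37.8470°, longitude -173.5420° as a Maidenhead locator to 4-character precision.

AF32

Add 180° to longitude and 90° to latitude: 6.46, 52.15.
Field: lon ⌊6.46/20⌋ = 0 → A; lat ⌊52.15/10⌋ = 5 → F.
Square: lon ⌊6.46/2⌋ = 3; lat ⌊2.15/1⌋ = 2.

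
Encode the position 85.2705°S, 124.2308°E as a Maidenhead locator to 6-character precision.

PA24cr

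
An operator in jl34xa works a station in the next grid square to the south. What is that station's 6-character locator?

Latitude subsquare a = 0; −1 → -1, wraps to 23 = x, carry into square.
Latitude square 4; −1 → 3.
The longitude characters are unchanged.

JL33xx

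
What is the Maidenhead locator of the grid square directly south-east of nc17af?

NC17be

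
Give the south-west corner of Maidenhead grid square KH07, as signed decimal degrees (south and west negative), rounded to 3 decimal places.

-13.000, 20.000

Field K=10, H=7: +10·20° lon, +7·10° lat → SW at lon 20°, lat -20°.
Square 0, 7: +0·2° lon, +7·1° lat → SW at lon 20°, lat -13°.
latitude -13.000, longitude 20.000.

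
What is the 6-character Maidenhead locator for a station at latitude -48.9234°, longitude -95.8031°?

EE21cb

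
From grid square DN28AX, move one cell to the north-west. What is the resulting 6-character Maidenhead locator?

Longitude subsquare a = 0; −1 → -1, wraps to 23 = x, carry into square.
Longitude square 2; −1 → 1.
Latitude subsquare x = 23; +1 → 24, wraps to 0 = a, carry into square.
Latitude square 8; +1 → 9.

DN19xa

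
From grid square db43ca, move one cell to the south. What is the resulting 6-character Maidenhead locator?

DB42cx

Latitude subsquare a = 0; −1 → -1, wraps to 23 = x, carry into square.
Latitude square 3; −1 → 2.
The longitude characters are unchanged.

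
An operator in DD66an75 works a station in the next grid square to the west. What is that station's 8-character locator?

DD66an65

Longitude extended square 7; −1 → 6.
The latitude characters are unchanged.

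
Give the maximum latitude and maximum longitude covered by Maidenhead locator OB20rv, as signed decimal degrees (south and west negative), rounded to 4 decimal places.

-79.0833, 105.5000

Field O=14, B=1: +14·20° lon, +1·10° lat → SW at lon 100°, lat -80°.
Square 2, 0: +2·2° lon, +0·1° lat → SW at lon 104°, lat -80°.
Subsquare r=17, v=21: +17·0.0833333° lon, +21·0.0416667° lat → SW at lon 105.417°, lat -79.125°.
Cell spans 0.0833333° lon × 0.0416667° lat. NE corner is SW corner plus one full cell.
latitude -79.0833, longitude 105.5000.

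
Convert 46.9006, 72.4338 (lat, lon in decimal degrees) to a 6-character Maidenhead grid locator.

Shift to the Maidenhead origin (180°W, 90°S): lon 252.4338, lat 136.9006.
Field: 252.4338/20 → 12 → M, 136.9006/10 → 13 → N; chars MN.
Square: 12.4338/2 → 6, 6.9006/1 → 6; chars 66.
Subsquare: 0.4338/0.0833333 → 5 → f, 0.9006/0.0416667 → 21 → v; chars fv.

MN66fv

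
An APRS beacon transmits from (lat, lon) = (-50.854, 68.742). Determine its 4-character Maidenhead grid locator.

MD49

Offset from 180°W / 90°S: lon 248.74°, lat 39.15°.
Field (20°×10°, letters A–R): 248.74/20 → 12 → M, 39.15/10 → 3 → D; chars MD.
Square (2°×1°, digits 0–9): 8.74/2 → 4, 9.15/1 → 9; chars 49.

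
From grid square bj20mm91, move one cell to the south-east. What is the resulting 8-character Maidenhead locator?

BJ20nm00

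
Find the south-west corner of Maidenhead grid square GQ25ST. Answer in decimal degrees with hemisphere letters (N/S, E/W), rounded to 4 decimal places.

75.7917° N, 54.5000° W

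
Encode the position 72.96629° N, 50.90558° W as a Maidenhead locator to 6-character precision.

Add 180° to longitude and 90° to latitude: 129.0944, 162.9663.
Field (20°×10°, letters A–R): lon ⌊129.0944/20⌋ = 6 → G; lat ⌊162.9663/10⌋ = 16 → Q.
Square (2°×1°, digits 0–9): lon ⌊9.0944/2⌋ = 4; lat ⌊2.9663/1⌋ = 2.
Subsquare (5′×2.5′, letters a–x): lon ⌊1.0944/0.0833333⌋ = 13 → n; lat ⌊0.9663/0.0416667⌋ = 23 → x.

GQ42nx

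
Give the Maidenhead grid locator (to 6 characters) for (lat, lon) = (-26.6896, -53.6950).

Shift to the Maidenhead origin (180°W, 90°S): lon 126.3050, lat 63.3104.
Field: 126.3050/20 → 6 → G, 63.3104/10 → 6 → G; chars GG.
Square: 6.3050/2 → 3, 3.3104/1 → 3; chars 33.
Subsquare: 0.3050/0.0833333 → 3 → d, 0.3104/0.0416667 → 7 → h; chars dh.

GG33dh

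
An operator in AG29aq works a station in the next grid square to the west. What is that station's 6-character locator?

AG19xq

Longitude subsquare a = 0; −1 → -1, wraps to 23 = x, carry into square.
Longitude square 2; −1 → 1.
The latitude characters are unchanged.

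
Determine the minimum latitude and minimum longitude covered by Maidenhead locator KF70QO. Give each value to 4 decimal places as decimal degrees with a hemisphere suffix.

39.4167° S, 35.3333° E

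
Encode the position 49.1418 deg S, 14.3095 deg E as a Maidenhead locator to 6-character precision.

Offset from 180°W / 90°S: lon 194.3095°, lat 40.8582°.
Field (20°×10°, letters A–R): 194.3095/20 → 9 → J, 40.8582/10 → 4 → E; chars JE.
Square (2°×1°, digits 0–9): 14.3095/2 → 7, 0.8582/1 → 0; chars 70.
Subsquare (5′×2.5′, letters a–x): 0.3095/0.0833333 → 3 → d, 0.8582/0.0416667 → 20 → u; chars du.

JE70du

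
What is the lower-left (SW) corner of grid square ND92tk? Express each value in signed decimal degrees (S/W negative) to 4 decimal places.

-57.5833, 99.5833

Field N=13, D=3: +13·20° lon, +3·10° lat → SW at lon 80°, lat -60°.
Square 9, 2: +9·2° lon, +2·1° lat → SW at lon 98°, lat -58°.
Subsquare t=19, k=10: +19·0.0833333° lon, +10·0.0416667° lat → SW at lon 99.5833°, lat -57.5833°.
latitude -57.5833, longitude 99.5833.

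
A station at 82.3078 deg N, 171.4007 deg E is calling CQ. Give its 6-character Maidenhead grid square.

RR52qh

Offset from 180°W / 90°S: lon 351.4007°, lat 172.3078°.
Field: 351.4007/20 → 17 → R, 172.3078/10 → 17 → R; chars RR.
Square: 11.4007/2 → 5, 2.3078/1 → 2; chars 52.
Subsquare: 1.4007/0.0833333 → 16 → q, 0.3078/0.0416667 → 7 → h; chars qh.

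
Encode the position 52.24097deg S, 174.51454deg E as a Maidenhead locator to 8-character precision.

RD77gs12

Shift to the Maidenhead origin (180°W, 90°S): lon 354.51454, lat 37.75903.
Field: 354.51454/20 → 17 → R, 37.75903/10 → 3 → D; chars RD.
Square: 14.51454/2 → 7, 7.75903/1 → 7; chars 77.
Subsquare: 0.51454/0.0833333 → 6 → g, 0.75903/0.0416667 → 18 → s; chars gs.
Extended square: 0.01454/0.00833333 → 1, 0.00903/0.00416667 → 2; chars 12.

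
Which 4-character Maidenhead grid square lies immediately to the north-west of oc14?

Longitude square 1; −1 → 0.
Latitude square 4; +1 → 5.

OC05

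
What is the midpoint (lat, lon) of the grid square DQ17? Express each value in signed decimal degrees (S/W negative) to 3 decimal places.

Field D=3, Q=16: +3·20° lon, +16·10° lat → SW at lon -120°, lat 70°.
Square 1, 7: +1·2° lon, +7·1° lat → SW at lon -118°, lat 77°.
Cell spans 2° lon × 1° lat. Centre is SW corner plus half of each.
latitude 77.500, longitude -117.000.

77.500, -117.000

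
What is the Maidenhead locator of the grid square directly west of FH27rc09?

Longitude extended square 0; −1 → -1, wraps to 9, carry into subsquare.
Longitude subsquare r = 17; −1 → 16 = q.
The latitude characters are unchanged.

FH27qc99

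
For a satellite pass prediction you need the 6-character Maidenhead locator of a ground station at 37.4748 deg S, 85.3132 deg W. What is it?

EF72im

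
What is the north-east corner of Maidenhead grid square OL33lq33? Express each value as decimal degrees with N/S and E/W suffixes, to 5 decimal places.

23.68333° N, 106.95000° E

Field O=14, L=11: +14·20° lon, +11·10° lat → SW at lon 100°, lat 20°.
Square 3, 3: +3·2° lon, +3·1° lat → SW at lon 106°, lat 23°.
Subsquare l=11, q=16: +11·0.0833333° lon, +16·0.0416667° lat → SW at lon 106.917°, lat 23.6667°.
Extended square 3, 3: +3·0.00833333° lon, +3·0.00416667° lat → SW at lon 106.942°, lat 23.6792°.
Cell spans 0.00833333° lon × 0.00416667° lat. NE corner is SW corner plus one full cell.
latitude 23.68333° N, longitude 106.95000° E.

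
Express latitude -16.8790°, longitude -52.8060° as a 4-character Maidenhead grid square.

Shift to the Maidenhead origin (180°W, 90°S): lon 127.19, lat 73.12.
Field: lon ⌊127.19/20⌋ = 6 → G; lat ⌊73.12/10⌋ = 7 → H.
Square: lon ⌊7.19/2⌋ = 3; lat ⌊3.12/1⌋ = 3.

GH33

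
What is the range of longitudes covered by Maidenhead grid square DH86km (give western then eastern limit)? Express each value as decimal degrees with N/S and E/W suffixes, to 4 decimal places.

103.1667° W, 103.0833° W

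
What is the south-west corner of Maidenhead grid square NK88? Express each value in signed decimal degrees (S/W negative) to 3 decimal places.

18.000, 96.000

Field N=13, K=10: +13·20° lon, +10·10° lat → SW at lon 80°, lat 10°.
Square 8, 8: +8·2° lon, +8·1° lat → SW at lon 96°, lat 18°.
latitude 18.000, longitude 96.000.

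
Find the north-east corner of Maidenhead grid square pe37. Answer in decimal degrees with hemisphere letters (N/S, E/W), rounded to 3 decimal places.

Field P=15, E=4: +15·20° lon, +4·10° lat → SW at lon 120°, lat -50°.
Square 3, 7: +3·2° lon, +7·1° lat → SW at lon 126°, lat -43°.
Cell spans 2° lon × 1° lat. NE corner is SW corner plus one full cell.
latitude 42.000° S, longitude 128.000° E.

42.000° S, 128.000° E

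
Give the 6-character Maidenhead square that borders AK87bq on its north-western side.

AK87ar

Longitude subsquare b = 1; −1 → 0 = a.
Latitude subsquare q = 16; +1 → 17 = r.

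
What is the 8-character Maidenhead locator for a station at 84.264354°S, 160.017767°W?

Shift to the Maidenhead origin (180°W, 90°S): lon 19.98223, lat 5.73565.
Field (20°×10°, letters A–R): 19.98223/20 → 0 → A, 5.73565/10 → 0 → A; chars AA.
Square (2°×1°, digits 0–9): 19.98223/2 → 9, 5.73565/1 → 5; chars 95.
Subsquare (5′×2.5′, letters a–x): 1.98223/0.0833333 → 23 → x, 0.73565/0.0416667 → 17 → r; chars xr.
Extended square (30″×15″, digits 0–9): 0.06557/0.00833333 → 7, 0.02731/0.00416667 → 6; chars 76.

AA95xr76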